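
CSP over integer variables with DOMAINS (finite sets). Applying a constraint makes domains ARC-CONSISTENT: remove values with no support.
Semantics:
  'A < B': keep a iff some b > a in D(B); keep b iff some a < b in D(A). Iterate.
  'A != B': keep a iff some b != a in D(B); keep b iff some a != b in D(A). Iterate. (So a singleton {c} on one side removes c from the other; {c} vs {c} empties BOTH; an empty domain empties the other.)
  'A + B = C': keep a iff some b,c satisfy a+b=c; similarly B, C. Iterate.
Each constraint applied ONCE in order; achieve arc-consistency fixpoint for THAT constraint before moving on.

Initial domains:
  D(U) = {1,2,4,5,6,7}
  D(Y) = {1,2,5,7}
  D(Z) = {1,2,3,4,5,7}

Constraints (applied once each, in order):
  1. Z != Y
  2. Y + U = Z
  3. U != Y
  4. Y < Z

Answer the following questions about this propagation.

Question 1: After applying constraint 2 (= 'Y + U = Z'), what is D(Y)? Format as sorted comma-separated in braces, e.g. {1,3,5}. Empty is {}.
Constraint 1 (Z != Y) on D(Z)={1,2,3,4,5,7} D(Y)={1,2,5,7}: no change
Constraint 2 (Y + U = Z) on D(Y)={1,2,5,7} D(U)={1,2,4,5,6,7} D(Z)={1,2,3,4,5,7}: Y {1,2,5,7}->{1,2,5}; U {1,2,4,5,6,7}->{1,2,4,5,6}; Z {1,2,3,4,5,7}->{2,3,4,5,7}
So after constraint 2: D(Y) = {1,2,5}

Answer: {1,2,5}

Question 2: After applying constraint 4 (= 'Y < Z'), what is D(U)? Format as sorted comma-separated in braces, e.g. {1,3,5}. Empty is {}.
Answer: {1,2,4,5,6}

Derivation:
Constraint 1 (Z != Y) on D(Z)={1,2,3,4,5,7} D(Y)={1,2,5,7}: no change
Constraint 2 (Y + U = Z) on D(Y)={1,2,5,7} D(U)={1,2,4,5,6,7} D(Z)={1,2,3,4,5,7}: Y {1,2,5,7}->{1,2,5}; U {1,2,4,5,6,7}->{1,2,4,5,6}; Z {1,2,3,4,5,7}->{2,3,4,5,7}
Constraint 3 (U != Y) on D(U)={1,2,4,5,6} D(Y)={1,2,5}: no change
Constraint 4 (Y < Z) on D(Y)={1,2,5} D(Z)={2,3,4,5,7}: no change
So after constraint 4: D(U) = {1,2,4,5,6}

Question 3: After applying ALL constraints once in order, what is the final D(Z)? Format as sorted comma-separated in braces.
Answer: {2,3,4,5,7}

Derivation:
Constraint 1 (Z != Y) on D(Z)={1,2,3,4,5,7} D(Y)={1,2,5,7}: no change
Constraint 2 (Y + U = Z) on D(Y)={1,2,5,7} D(U)={1,2,4,5,6,7} D(Z)={1,2,3,4,5,7}: Y {1,2,5,7}->{1,2,5}; U {1,2,4,5,6,7}->{1,2,4,5,6}; Z {1,2,3,4,5,7}->{2,3,4,5,7}
Constraint 3 (U != Y) on D(U)={1,2,4,5,6} D(Y)={1,2,5}: no change
Constraint 4 (Y < Z) on D(Y)={1,2,5} D(Z)={2,3,4,5,7}: no change
So after all 4 constraints: D(Z) = {2,3,4,5,7}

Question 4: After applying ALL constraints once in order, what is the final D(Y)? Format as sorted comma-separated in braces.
Constraint 1 (Z != Y) on D(Z)={1,2,3,4,5,7} D(Y)={1,2,5,7}: no change
Constraint 2 (Y + U = Z) on D(Y)={1,2,5,7} D(U)={1,2,4,5,6,7} D(Z)={1,2,3,4,5,7}: Y {1,2,5,7}->{1,2,5}; U {1,2,4,5,6,7}->{1,2,4,5,6}; Z {1,2,3,4,5,7}->{2,3,4,5,7}
Constraint 3 (U != Y) on D(U)={1,2,4,5,6} D(Y)={1,2,5}: no change
Constraint 4 (Y < Z) on D(Y)={1,2,5} D(Z)={2,3,4,5,7}: no change
So after all 4 constraints: D(Y) = {1,2,5}

Answer: {1,2,5}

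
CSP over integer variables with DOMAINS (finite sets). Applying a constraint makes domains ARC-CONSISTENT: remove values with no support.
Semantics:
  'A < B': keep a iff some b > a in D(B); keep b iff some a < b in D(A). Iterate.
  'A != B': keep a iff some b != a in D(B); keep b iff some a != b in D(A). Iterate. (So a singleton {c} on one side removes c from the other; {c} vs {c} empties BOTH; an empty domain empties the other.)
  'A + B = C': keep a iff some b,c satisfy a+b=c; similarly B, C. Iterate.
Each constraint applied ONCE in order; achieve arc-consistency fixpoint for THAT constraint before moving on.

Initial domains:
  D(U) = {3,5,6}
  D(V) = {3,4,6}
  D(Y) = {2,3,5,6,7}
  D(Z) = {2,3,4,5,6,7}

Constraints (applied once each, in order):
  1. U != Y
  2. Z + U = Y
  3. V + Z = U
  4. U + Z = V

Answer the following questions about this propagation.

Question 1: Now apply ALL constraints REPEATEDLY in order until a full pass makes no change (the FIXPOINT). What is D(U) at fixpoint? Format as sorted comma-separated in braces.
pass 0 (initial): D(U)={3,5,6}
pass 1: U {3,5,6}->{}; V {3,4,6}->{}; Y {2,3,5,6,7}->{5,6,7}; Z {2,3,4,5,6,7}->{}
pass 2: Y {5,6,7}->{}
pass 3: no change
Fixpoint after 3 passes: D(U) = {}

Answer: {}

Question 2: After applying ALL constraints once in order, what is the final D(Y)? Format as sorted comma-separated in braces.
Answer: {5,6,7}

Derivation:
Constraint 1 (U != Y) on D(U)={3,5,6} D(Y)={2,3,5,6,7}: no change
Constraint 2 (Z + U = Y) on D(Z)={2,3,4,5,6,7} D(U)={3,5,6} D(Y)={2,3,5,6,7}: Z {2,3,4,5,6,7}->{2,3,4}; U {3,5,6}->{3,5}; Y {2,3,5,6,7}->{5,6,7}
Constraint 3 (V + Z = U) on D(V)={3,4,6} D(Z)={2,3,4} D(U)={3,5}: V {3,4,6}->{3}; Z {2,3,4}->{2}; U {3,5}->{5}
Constraint 4 (U + Z = V) on D(U)={5} D(Z)={2} D(V)={3}: U {5}->{}; Z {2}->{}; V {3}->{}
So after all 4 constraints: D(Y) = {5,6,7}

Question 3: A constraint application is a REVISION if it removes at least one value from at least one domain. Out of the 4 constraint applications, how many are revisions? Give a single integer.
Answer: 3

Derivation:
Constraint 1 (U != Y) on D(U)={3,5,6} D(Y)={2,3,5,6,7}: no change => not a revision
Constraint 2 (Z + U = Y) on D(Z)={2,3,4,5,6,7} D(U)={3,5,6} D(Y)={2,3,5,6,7}: Z {2,3,4,5,6,7}->{2,3,4}; U {3,5,6}->{3,5}; Y {2,3,5,6,7}->{5,6,7} => REVISION
Constraint 3 (V + Z = U) on D(V)={3,4,6} D(Z)={2,3,4} D(U)={3,5}: V {3,4,6}->{3}; Z {2,3,4}->{2}; U {3,5}->{5} => REVISION
Constraint 4 (U + Z = V) on D(U)={5} D(Z)={2} D(V)={3}: U {5}->{}; Z {2}->{}; V {3}->{} => REVISION
Total revisions = 3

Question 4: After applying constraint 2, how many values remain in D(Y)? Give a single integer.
Answer: 3

Derivation:
Constraint 1 (U != Y) on D(U)={3,5,6} D(Y)={2,3,5,6,7}: no change
Constraint 2 (Z + U = Y) on D(Z)={2,3,4,5,6,7} D(U)={3,5,6} D(Y)={2,3,5,6,7}: Z {2,3,4,5,6,7}->{2,3,4}; U {3,5,6}->{3,5}; Y {2,3,5,6,7}->{5,6,7}
So after constraint 2: D(Y)={5,6,7}, size = 3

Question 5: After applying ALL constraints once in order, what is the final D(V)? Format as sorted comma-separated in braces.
Answer: {}

Derivation:
Constraint 1 (U != Y) on D(U)={3,5,6} D(Y)={2,3,5,6,7}: no change
Constraint 2 (Z + U = Y) on D(Z)={2,3,4,5,6,7} D(U)={3,5,6} D(Y)={2,3,5,6,7}: Z {2,3,4,5,6,7}->{2,3,4}; U {3,5,6}->{3,5}; Y {2,3,5,6,7}->{5,6,7}
Constraint 3 (V + Z = U) on D(V)={3,4,6} D(Z)={2,3,4} D(U)={3,5}: V {3,4,6}->{3}; Z {2,3,4}->{2}; U {3,5}->{5}
Constraint 4 (U + Z = V) on D(U)={5} D(Z)={2} D(V)={3}: U {5}->{}; Z {2}->{}; V {3}->{}
So after all 4 constraints: D(V) = {}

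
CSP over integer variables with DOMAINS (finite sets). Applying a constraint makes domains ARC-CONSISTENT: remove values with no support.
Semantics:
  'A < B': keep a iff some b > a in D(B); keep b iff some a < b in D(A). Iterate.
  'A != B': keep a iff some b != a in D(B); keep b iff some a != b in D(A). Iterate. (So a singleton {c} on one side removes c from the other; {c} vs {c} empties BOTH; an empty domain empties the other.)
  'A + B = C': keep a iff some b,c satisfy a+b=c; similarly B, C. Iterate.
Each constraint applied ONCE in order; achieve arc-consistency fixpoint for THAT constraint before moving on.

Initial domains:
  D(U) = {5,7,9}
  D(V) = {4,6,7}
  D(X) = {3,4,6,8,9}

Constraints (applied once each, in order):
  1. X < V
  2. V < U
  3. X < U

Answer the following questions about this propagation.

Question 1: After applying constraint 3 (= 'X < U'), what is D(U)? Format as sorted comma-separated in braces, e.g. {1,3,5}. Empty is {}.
Answer: {5,7,9}

Derivation:
Constraint 1 (X < V) on D(X)={3,4,6,8,9} D(V)={4,6,7}: X {3,4,6,8,9}->{3,4,6}
Constraint 2 (V < U) on D(V)={4,6,7} D(U)={5,7,9}: no change
Constraint 3 (X < U) on D(X)={3,4,6} D(U)={5,7,9}: no change
So after constraint 3: D(U) = {5,7,9}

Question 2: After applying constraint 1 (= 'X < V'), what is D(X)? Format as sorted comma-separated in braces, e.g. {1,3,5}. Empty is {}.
Answer: {3,4,6}

Derivation:
Constraint 1 (X < V) on D(X)={3,4,6,8,9} D(V)={4,6,7}: X {3,4,6,8,9}->{3,4,6}
So after constraint 1: D(X) = {3,4,6}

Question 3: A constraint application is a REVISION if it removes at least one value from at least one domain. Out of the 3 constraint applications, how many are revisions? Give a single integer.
Answer: 1

Derivation:
Constraint 1 (X < V) on D(X)={3,4,6,8,9} D(V)={4,6,7}: X {3,4,6,8,9}->{3,4,6} => REVISION
Constraint 2 (V < U) on D(V)={4,6,7} D(U)={5,7,9}: no change => not a revision
Constraint 3 (X < U) on D(X)={3,4,6} D(U)={5,7,9}: no change => not a revision
Total revisions = 1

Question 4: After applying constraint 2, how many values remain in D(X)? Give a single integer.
Constraint 1 (X < V) on D(X)={3,4,6,8,9} D(V)={4,6,7}: X {3,4,6,8,9}->{3,4,6}
Constraint 2 (V < U) on D(V)={4,6,7} D(U)={5,7,9}: no change
So after constraint 2: D(X)={3,4,6}, size = 3

Answer: 3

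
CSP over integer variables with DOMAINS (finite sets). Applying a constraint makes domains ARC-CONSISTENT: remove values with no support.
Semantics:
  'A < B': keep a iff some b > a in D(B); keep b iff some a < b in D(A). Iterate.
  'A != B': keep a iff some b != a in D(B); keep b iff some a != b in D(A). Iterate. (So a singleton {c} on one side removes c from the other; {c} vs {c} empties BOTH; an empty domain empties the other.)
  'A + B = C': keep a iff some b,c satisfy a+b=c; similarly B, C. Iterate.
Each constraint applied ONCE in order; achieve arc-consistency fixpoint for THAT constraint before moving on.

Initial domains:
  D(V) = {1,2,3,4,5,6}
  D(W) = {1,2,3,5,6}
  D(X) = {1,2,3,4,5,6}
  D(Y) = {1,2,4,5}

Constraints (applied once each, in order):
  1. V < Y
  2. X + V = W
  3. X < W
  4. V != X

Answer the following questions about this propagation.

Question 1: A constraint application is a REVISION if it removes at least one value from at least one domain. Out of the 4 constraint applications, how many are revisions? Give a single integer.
Constraint 1 (V < Y) on D(V)={1,2,3,4,5,6} D(Y)={1,2,4,5}: V {1,2,3,4,5,6}->{1,2,3,4}; Y {1,2,4,5}->{2,4,5} => REVISION
Constraint 2 (X + V = W) on D(X)={1,2,3,4,5,6} D(V)={1,2,3,4} D(W)={1,2,3,5,6}: X {1,2,3,4,5,6}->{1,2,3,4,5}; W {1,2,3,5,6}->{2,3,5,6} => REVISION
Constraint 3 (X < W) on D(X)={1,2,3,4,5} D(W)={2,3,5,6}: no change => not a revision
Constraint 4 (V != X) on D(V)={1,2,3,4} D(X)={1,2,3,4,5}: no change => not a revision
Total revisions = 2

Answer: 2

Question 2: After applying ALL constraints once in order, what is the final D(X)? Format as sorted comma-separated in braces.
Answer: {1,2,3,4,5}

Derivation:
Constraint 1 (V < Y) on D(V)={1,2,3,4,5,6} D(Y)={1,2,4,5}: V {1,2,3,4,5,6}->{1,2,3,4}; Y {1,2,4,5}->{2,4,5}
Constraint 2 (X + V = W) on D(X)={1,2,3,4,5,6} D(V)={1,2,3,4} D(W)={1,2,3,5,6}: X {1,2,3,4,5,6}->{1,2,3,4,5}; W {1,2,3,5,6}->{2,3,5,6}
Constraint 3 (X < W) on D(X)={1,2,3,4,5} D(W)={2,3,5,6}: no change
Constraint 4 (V != X) on D(V)={1,2,3,4} D(X)={1,2,3,4,5}: no change
So after all 4 constraints: D(X) = {1,2,3,4,5}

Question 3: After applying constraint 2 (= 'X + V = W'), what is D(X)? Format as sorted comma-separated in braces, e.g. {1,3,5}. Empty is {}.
Constraint 1 (V < Y) on D(V)={1,2,3,4,5,6} D(Y)={1,2,4,5}: V {1,2,3,4,5,6}->{1,2,3,4}; Y {1,2,4,5}->{2,4,5}
Constraint 2 (X + V = W) on D(X)={1,2,3,4,5,6} D(V)={1,2,3,4} D(W)={1,2,3,5,6}: X {1,2,3,4,5,6}->{1,2,3,4,5}; W {1,2,3,5,6}->{2,3,5,6}
So after constraint 2: D(X) = {1,2,3,4,5}

Answer: {1,2,3,4,5}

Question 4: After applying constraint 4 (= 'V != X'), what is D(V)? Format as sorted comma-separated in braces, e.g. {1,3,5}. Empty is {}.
Constraint 1 (V < Y) on D(V)={1,2,3,4,5,6} D(Y)={1,2,4,5}: V {1,2,3,4,5,6}->{1,2,3,4}; Y {1,2,4,5}->{2,4,5}
Constraint 2 (X + V = W) on D(X)={1,2,3,4,5,6} D(V)={1,2,3,4} D(W)={1,2,3,5,6}: X {1,2,3,4,5,6}->{1,2,3,4,5}; W {1,2,3,5,6}->{2,3,5,6}
Constraint 3 (X < W) on D(X)={1,2,3,4,5} D(W)={2,3,5,6}: no change
Constraint 4 (V != X) on D(V)={1,2,3,4} D(X)={1,2,3,4,5}: no change
So after constraint 4: D(V) = {1,2,3,4}

Answer: {1,2,3,4}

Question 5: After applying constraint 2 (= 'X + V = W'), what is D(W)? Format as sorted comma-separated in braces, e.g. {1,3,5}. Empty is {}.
Answer: {2,3,5,6}

Derivation:
Constraint 1 (V < Y) on D(V)={1,2,3,4,5,6} D(Y)={1,2,4,5}: V {1,2,3,4,5,6}->{1,2,3,4}; Y {1,2,4,5}->{2,4,5}
Constraint 2 (X + V = W) on D(X)={1,2,3,4,5,6} D(V)={1,2,3,4} D(W)={1,2,3,5,6}: X {1,2,3,4,5,6}->{1,2,3,4,5}; W {1,2,3,5,6}->{2,3,5,6}
So after constraint 2: D(W) = {2,3,5,6}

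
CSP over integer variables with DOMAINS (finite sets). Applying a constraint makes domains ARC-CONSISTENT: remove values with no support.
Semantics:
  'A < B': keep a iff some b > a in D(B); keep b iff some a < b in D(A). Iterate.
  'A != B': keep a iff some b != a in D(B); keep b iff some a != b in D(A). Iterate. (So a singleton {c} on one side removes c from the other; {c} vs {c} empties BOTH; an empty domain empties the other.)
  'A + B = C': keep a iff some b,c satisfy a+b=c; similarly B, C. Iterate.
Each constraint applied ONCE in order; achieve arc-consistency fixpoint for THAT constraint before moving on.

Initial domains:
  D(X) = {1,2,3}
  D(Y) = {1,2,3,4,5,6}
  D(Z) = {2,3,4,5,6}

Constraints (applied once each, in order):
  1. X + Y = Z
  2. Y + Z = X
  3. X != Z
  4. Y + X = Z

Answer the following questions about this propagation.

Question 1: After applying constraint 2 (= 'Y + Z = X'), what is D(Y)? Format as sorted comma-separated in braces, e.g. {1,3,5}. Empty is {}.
Constraint 1 (X + Y = Z) on D(X)={1,2,3} D(Y)={1,2,3,4,5,6} D(Z)={2,3,4,5,6}: Y {1,2,3,4,5,6}->{1,2,3,4,5}
Constraint 2 (Y + Z = X) on D(Y)={1,2,3,4,5} D(Z)={2,3,4,5,6} D(X)={1,2,3}: Y {1,2,3,4,5}->{1}; Z {2,3,4,5,6}->{2}; X {1,2,3}->{3}
So after constraint 2: D(Y) = {1}

Answer: {1}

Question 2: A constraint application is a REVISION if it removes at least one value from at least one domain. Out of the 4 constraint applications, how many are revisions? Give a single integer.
Constraint 1 (X + Y = Z) on D(X)={1,2,3} D(Y)={1,2,3,4,5,6} D(Z)={2,3,4,5,6}: Y {1,2,3,4,5,6}->{1,2,3,4,5} => REVISION
Constraint 2 (Y + Z = X) on D(Y)={1,2,3,4,5} D(Z)={2,3,4,5,6} D(X)={1,2,3}: Y {1,2,3,4,5}->{1}; Z {2,3,4,5,6}->{2}; X {1,2,3}->{3} => REVISION
Constraint 3 (X != Z) on D(X)={3} D(Z)={2}: no change => not a revision
Constraint 4 (Y + X = Z) on D(Y)={1} D(X)={3} D(Z)={2}: Y {1}->{}; X {3}->{}; Z {2}->{} => REVISION
Total revisions = 3

Answer: 3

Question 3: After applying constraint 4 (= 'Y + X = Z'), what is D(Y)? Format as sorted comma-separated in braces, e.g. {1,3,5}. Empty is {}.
Constraint 1 (X + Y = Z) on D(X)={1,2,3} D(Y)={1,2,3,4,5,6} D(Z)={2,3,4,5,6}: Y {1,2,3,4,5,6}->{1,2,3,4,5}
Constraint 2 (Y + Z = X) on D(Y)={1,2,3,4,5} D(Z)={2,3,4,5,6} D(X)={1,2,3}: Y {1,2,3,4,5}->{1}; Z {2,3,4,5,6}->{2}; X {1,2,3}->{3}
Constraint 3 (X != Z) on D(X)={3} D(Z)={2}: no change
Constraint 4 (Y + X = Z) on D(Y)={1} D(X)={3} D(Z)={2}: Y {1}->{}; X {3}->{}; Z {2}->{}
So after constraint 4: D(Y) = {}

Answer: {}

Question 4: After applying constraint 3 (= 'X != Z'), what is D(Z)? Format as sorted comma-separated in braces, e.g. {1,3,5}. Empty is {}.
Answer: {2}

Derivation:
Constraint 1 (X + Y = Z) on D(X)={1,2,3} D(Y)={1,2,3,4,5,6} D(Z)={2,3,4,5,6}: Y {1,2,3,4,5,6}->{1,2,3,4,5}
Constraint 2 (Y + Z = X) on D(Y)={1,2,3,4,5} D(Z)={2,3,4,5,6} D(X)={1,2,3}: Y {1,2,3,4,5}->{1}; Z {2,3,4,5,6}->{2}; X {1,2,3}->{3}
Constraint 3 (X != Z) on D(X)={3} D(Z)={2}: no change
So after constraint 3: D(Z) = {2}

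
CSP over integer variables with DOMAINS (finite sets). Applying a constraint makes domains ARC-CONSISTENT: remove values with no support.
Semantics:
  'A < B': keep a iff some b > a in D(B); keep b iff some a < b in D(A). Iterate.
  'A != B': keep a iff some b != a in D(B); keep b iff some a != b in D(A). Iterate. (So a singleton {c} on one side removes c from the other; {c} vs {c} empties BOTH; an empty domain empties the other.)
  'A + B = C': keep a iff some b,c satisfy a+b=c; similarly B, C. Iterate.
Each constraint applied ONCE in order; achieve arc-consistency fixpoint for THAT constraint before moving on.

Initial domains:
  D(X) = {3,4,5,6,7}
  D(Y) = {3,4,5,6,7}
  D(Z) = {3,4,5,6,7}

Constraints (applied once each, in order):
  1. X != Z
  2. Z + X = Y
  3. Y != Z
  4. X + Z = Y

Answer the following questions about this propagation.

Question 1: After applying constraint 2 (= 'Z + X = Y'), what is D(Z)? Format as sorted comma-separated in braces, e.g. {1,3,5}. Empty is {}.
Answer: {3,4}

Derivation:
Constraint 1 (X != Z) on D(X)={3,4,5,6,7} D(Z)={3,4,5,6,7}: no change
Constraint 2 (Z + X = Y) on D(Z)={3,4,5,6,7} D(X)={3,4,5,6,7} D(Y)={3,4,5,6,7}: Z {3,4,5,6,7}->{3,4}; X {3,4,5,6,7}->{3,4}; Y {3,4,5,6,7}->{6,7}
So after constraint 2: D(Z) = {3,4}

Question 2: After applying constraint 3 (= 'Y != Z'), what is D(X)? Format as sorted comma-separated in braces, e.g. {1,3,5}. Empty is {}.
Answer: {3,4}

Derivation:
Constraint 1 (X != Z) on D(X)={3,4,5,6,7} D(Z)={3,4,5,6,7}: no change
Constraint 2 (Z + X = Y) on D(Z)={3,4,5,6,7} D(X)={3,4,5,6,7} D(Y)={3,4,5,6,7}: Z {3,4,5,6,7}->{3,4}; X {3,4,5,6,7}->{3,4}; Y {3,4,5,6,7}->{6,7}
Constraint 3 (Y != Z) on D(Y)={6,7} D(Z)={3,4}: no change
So after constraint 3: D(X) = {3,4}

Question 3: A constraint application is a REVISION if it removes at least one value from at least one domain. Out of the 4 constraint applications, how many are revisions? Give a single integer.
Constraint 1 (X != Z) on D(X)={3,4,5,6,7} D(Z)={3,4,5,6,7}: no change => not a revision
Constraint 2 (Z + X = Y) on D(Z)={3,4,5,6,7} D(X)={3,4,5,6,7} D(Y)={3,4,5,6,7}: Z {3,4,5,6,7}->{3,4}; X {3,4,5,6,7}->{3,4}; Y {3,4,5,6,7}->{6,7} => REVISION
Constraint 3 (Y != Z) on D(Y)={6,7} D(Z)={3,4}: no change => not a revision
Constraint 4 (X + Z = Y) on D(X)={3,4} D(Z)={3,4} D(Y)={6,7}: no change => not a revision
Total revisions = 1

Answer: 1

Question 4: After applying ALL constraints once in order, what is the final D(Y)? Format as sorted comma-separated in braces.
Answer: {6,7}

Derivation:
Constraint 1 (X != Z) on D(X)={3,4,5,6,7} D(Z)={3,4,5,6,7}: no change
Constraint 2 (Z + X = Y) on D(Z)={3,4,5,6,7} D(X)={3,4,5,6,7} D(Y)={3,4,5,6,7}: Z {3,4,5,6,7}->{3,4}; X {3,4,5,6,7}->{3,4}; Y {3,4,5,6,7}->{6,7}
Constraint 3 (Y != Z) on D(Y)={6,7} D(Z)={3,4}: no change
Constraint 4 (X + Z = Y) on D(X)={3,4} D(Z)={3,4} D(Y)={6,7}: no change
So after all 4 constraints: D(Y) = {6,7}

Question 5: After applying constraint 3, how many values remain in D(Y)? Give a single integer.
Answer: 2

Derivation:
Constraint 1 (X != Z) on D(X)={3,4,5,6,7} D(Z)={3,4,5,6,7}: no change
Constraint 2 (Z + X = Y) on D(Z)={3,4,5,6,7} D(X)={3,4,5,6,7} D(Y)={3,4,5,6,7}: Z {3,4,5,6,7}->{3,4}; X {3,4,5,6,7}->{3,4}; Y {3,4,5,6,7}->{6,7}
Constraint 3 (Y != Z) on D(Y)={6,7} D(Z)={3,4}: no change
So after constraint 3: D(Y)={6,7}, size = 2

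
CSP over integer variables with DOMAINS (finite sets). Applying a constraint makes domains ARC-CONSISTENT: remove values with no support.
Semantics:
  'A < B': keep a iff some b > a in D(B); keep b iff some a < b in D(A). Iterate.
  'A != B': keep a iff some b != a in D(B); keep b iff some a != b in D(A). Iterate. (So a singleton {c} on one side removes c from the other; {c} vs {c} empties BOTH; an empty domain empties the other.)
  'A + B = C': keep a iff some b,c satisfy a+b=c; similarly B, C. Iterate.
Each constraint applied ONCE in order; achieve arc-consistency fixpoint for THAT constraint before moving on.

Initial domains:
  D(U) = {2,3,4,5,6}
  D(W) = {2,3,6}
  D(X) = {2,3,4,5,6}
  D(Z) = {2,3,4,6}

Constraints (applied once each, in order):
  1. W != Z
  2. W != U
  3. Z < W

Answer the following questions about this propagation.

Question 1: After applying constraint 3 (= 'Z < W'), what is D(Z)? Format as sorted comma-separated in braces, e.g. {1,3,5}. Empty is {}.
Answer: {2,3,4}

Derivation:
Constraint 1 (W != Z) on D(W)={2,3,6} D(Z)={2,3,4,6}: no change
Constraint 2 (W != U) on D(W)={2,3,6} D(U)={2,3,4,5,6}: no change
Constraint 3 (Z < W) on D(Z)={2,3,4,6} D(W)={2,3,6}: Z {2,3,4,6}->{2,3,4}; W {2,3,6}->{3,6}
So after constraint 3: D(Z) = {2,3,4}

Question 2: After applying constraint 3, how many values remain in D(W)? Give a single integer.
Constraint 1 (W != Z) on D(W)={2,3,6} D(Z)={2,3,4,6}: no change
Constraint 2 (W != U) on D(W)={2,3,6} D(U)={2,3,4,5,6}: no change
Constraint 3 (Z < W) on D(Z)={2,3,4,6} D(W)={2,3,6}: Z {2,3,4,6}->{2,3,4}; W {2,3,6}->{3,6}
So after constraint 3: D(W)={3,6}, size = 2

Answer: 2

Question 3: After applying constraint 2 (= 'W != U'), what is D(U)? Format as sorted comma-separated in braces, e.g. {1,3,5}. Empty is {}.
Constraint 1 (W != Z) on D(W)={2,3,6} D(Z)={2,3,4,6}: no change
Constraint 2 (W != U) on D(W)={2,3,6} D(U)={2,3,4,5,6}: no change
So after constraint 2: D(U) = {2,3,4,5,6}

Answer: {2,3,4,5,6}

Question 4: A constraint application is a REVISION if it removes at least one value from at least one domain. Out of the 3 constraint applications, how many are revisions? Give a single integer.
Constraint 1 (W != Z) on D(W)={2,3,6} D(Z)={2,3,4,6}: no change => not a revision
Constraint 2 (W != U) on D(W)={2,3,6} D(U)={2,3,4,5,6}: no change => not a revision
Constraint 3 (Z < W) on D(Z)={2,3,4,6} D(W)={2,3,6}: Z {2,3,4,6}->{2,3,4}; W {2,3,6}->{3,6} => REVISION
Total revisions = 1

Answer: 1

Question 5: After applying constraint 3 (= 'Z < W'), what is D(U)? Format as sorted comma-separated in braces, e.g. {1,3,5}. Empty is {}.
Constraint 1 (W != Z) on D(W)={2,3,6} D(Z)={2,3,4,6}: no change
Constraint 2 (W != U) on D(W)={2,3,6} D(U)={2,3,4,5,6}: no change
Constraint 3 (Z < W) on D(Z)={2,3,4,6} D(W)={2,3,6}: Z {2,3,4,6}->{2,3,4}; W {2,3,6}->{3,6}
So after constraint 3: D(U) = {2,3,4,5,6}

Answer: {2,3,4,5,6}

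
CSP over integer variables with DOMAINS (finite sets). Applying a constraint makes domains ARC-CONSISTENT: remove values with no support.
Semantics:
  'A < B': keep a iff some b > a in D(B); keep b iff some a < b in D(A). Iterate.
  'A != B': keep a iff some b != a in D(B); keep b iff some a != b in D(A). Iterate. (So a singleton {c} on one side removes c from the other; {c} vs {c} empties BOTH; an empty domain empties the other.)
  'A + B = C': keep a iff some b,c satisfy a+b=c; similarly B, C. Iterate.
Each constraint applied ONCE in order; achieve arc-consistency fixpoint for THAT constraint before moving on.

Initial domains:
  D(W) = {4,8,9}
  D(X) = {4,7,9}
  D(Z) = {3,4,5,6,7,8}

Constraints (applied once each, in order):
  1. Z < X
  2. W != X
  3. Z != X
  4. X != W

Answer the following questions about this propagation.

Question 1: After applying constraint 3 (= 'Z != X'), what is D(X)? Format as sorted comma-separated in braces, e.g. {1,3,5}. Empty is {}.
Constraint 1 (Z < X) on D(Z)={3,4,5,6,7,8} D(X)={4,7,9}: no change
Constraint 2 (W != X) on D(W)={4,8,9} D(X)={4,7,9}: no change
Constraint 3 (Z != X) on D(Z)={3,4,5,6,7,8} D(X)={4,7,9}: no change
So after constraint 3: D(X) = {4,7,9}

Answer: {4,7,9}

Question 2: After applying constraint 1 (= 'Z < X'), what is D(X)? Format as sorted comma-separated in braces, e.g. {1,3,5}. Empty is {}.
Answer: {4,7,9}

Derivation:
Constraint 1 (Z < X) on D(Z)={3,4,5,6,7,8} D(X)={4,7,9}: no change
So after constraint 1: D(X) = {4,7,9}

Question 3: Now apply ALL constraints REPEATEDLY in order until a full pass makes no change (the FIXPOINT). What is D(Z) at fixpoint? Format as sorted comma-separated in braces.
Answer: {3,4,5,6,7,8}

Derivation:
pass 0 (initial): D(Z)={3,4,5,6,7,8}
pass 1: no change
Fixpoint after 1 passes: D(Z) = {3,4,5,6,7,8}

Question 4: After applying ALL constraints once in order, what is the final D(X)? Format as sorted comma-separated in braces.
Answer: {4,7,9}

Derivation:
Constraint 1 (Z < X) on D(Z)={3,4,5,6,7,8} D(X)={4,7,9}: no change
Constraint 2 (W != X) on D(W)={4,8,9} D(X)={4,7,9}: no change
Constraint 3 (Z != X) on D(Z)={3,4,5,6,7,8} D(X)={4,7,9}: no change
Constraint 4 (X != W) on D(X)={4,7,9} D(W)={4,8,9}: no change
So after all 4 constraints: D(X) = {4,7,9}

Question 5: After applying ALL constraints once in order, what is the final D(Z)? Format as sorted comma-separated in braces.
Answer: {3,4,5,6,7,8}

Derivation:
Constraint 1 (Z < X) on D(Z)={3,4,5,6,7,8} D(X)={4,7,9}: no change
Constraint 2 (W != X) on D(W)={4,8,9} D(X)={4,7,9}: no change
Constraint 3 (Z != X) on D(Z)={3,4,5,6,7,8} D(X)={4,7,9}: no change
Constraint 4 (X != W) on D(X)={4,7,9} D(W)={4,8,9}: no change
So after all 4 constraints: D(Z) = {3,4,5,6,7,8}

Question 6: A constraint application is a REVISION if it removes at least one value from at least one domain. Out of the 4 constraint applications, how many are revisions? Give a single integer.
Constraint 1 (Z < X) on D(Z)={3,4,5,6,7,8} D(X)={4,7,9}: no change => not a revision
Constraint 2 (W != X) on D(W)={4,8,9} D(X)={4,7,9}: no change => not a revision
Constraint 3 (Z != X) on D(Z)={3,4,5,6,7,8} D(X)={4,7,9}: no change => not a revision
Constraint 4 (X != W) on D(X)={4,7,9} D(W)={4,8,9}: no change => not a revision
Total revisions = 0

Answer: 0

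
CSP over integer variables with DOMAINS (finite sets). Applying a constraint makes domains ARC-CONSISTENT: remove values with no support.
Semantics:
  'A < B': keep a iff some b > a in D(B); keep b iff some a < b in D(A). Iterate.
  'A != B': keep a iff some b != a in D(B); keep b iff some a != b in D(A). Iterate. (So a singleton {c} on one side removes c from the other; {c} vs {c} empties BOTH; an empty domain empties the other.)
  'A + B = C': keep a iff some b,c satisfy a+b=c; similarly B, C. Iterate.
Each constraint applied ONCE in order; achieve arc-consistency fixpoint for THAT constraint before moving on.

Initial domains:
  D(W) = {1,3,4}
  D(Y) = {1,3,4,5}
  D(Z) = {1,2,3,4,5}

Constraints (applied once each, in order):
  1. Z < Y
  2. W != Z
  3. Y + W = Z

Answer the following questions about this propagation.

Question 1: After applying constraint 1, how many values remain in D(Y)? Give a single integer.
Answer: 3

Derivation:
Constraint 1 (Z < Y) on D(Z)={1,2,3,4,5} D(Y)={1,3,4,5}: Z {1,2,3,4,5}->{1,2,3,4}; Y {1,3,4,5}->{3,4,5}
So after constraint 1: D(Y)={3,4,5}, size = 3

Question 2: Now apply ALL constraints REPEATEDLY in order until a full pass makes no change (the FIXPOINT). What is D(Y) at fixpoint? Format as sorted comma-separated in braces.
pass 0 (initial): D(Y)={1,3,4,5}
pass 1: W {1,3,4}->{1}; Y {1,3,4,5}->{3}; Z {1,2,3,4,5}->{4}
pass 2: W {1}->{}; Y {3}->{}; Z {4}->{}
pass 3: no change
Fixpoint after 3 passes: D(Y) = {}

Answer: {}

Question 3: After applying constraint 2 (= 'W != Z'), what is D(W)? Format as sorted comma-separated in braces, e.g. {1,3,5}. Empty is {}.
Constraint 1 (Z < Y) on D(Z)={1,2,3,4,5} D(Y)={1,3,4,5}: Z {1,2,3,4,5}->{1,2,3,4}; Y {1,3,4,5}->{3,4,5}
Constraint 2 (W != Z) on D(W)={1,3,4} D(Z)={1,2,3,4}: no change
So after constraint 2: D(W) = {1,3,4}

Answer: {1,3,4}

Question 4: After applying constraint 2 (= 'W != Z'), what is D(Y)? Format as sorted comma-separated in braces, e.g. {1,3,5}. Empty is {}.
Constraint 1 (Z < Y) on D(Z)={1,2,3,4,5} D(Y)={1,3,4,5}: Z {1,2,3,4,5}->{1,2,3,4}; Y {1,3,4,5}->{3,4,5}
Constraint 2 (W != Z) on D(W)={1,3,4} D(Z)={1,2,3,4}: no change
So after constraint 2: D(Y) = {3,4,5}

Answer: {3,4,5}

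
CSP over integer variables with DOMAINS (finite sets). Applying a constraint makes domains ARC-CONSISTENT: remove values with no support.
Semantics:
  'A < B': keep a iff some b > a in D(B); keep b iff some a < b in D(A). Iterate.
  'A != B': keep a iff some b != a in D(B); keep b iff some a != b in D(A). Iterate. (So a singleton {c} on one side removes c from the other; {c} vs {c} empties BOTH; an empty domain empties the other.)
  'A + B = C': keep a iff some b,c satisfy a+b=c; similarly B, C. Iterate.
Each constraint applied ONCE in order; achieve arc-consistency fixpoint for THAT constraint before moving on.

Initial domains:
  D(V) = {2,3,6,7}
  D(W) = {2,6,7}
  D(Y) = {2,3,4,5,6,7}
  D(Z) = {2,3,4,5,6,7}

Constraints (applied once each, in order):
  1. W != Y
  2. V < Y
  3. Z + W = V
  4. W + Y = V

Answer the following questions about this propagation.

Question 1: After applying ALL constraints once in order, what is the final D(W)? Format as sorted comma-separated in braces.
Constraint 1 (W != Y) on D(W)={2,6,7} D(Y)={2,3,4,5,6,7}: no change
Constraint 2 (V < Y) on D(V)={2,3,6,7} D(Y)={2,3,4,5,6,7}: V {2,3,6,7}->{2,3,6}; Y {2,3,4,5,6,7}->{3,4,5,6,7}
Constraint 3 (Z + W = V) on D(Z)={2,3,4,5,6,7} D(W)={2,6,7} D(V)={2,3,6}: Z {2,3,4,5,6,7}->{4}; W {2,6,7}->{2}; V {2,3,6}->{6}
Constraint 4 (W + Y = V) on D(W)={2} D(Y)={3,4,5,6,7} D(V)={6}: Y {3,4,5,6,7}->{4}
So after all 4 constraints: D(W) = {2}

Answer: {2}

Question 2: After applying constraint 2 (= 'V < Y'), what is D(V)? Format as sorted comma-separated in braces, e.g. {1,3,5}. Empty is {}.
Constraint 1 (W != Y) on D(W)={2,6,7} D(Y)={2,3,4,5,6,7}: no change
Constraint 2 (V < Y) on D(V)={2,3,6,7} D(Y)={2,3,4,5,6,7}: V {2,3,6,7}->{2,3,6}; Y {2,3,4,5,6,7}->{3,4,5,6,7}
So after constraint 2: D(V) = {2,3,6}

Answer: {2,3,6}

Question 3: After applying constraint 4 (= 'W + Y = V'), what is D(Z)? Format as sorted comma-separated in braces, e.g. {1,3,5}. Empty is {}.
Constraint 1 (W != Y) on D(W)={2,6,7} D(Y)={2,3,4,5,6,7}: no change
Constraint 2 (V < Y) on D(V)={2,3,6,7} D(Y)={2,3,4,5,6,7}: V {2,3,6,7}->{2,3,6}; Y {2,3,4,5,6,7}->{3,4,5,6,7}
Constraint 3 (Z + W = V) on D(Z)={2,3,4,5,6,7} D(W)={2,6,7} D(V)={2,3,6}: Z {2,3,4,5,6,7}->{4}; W {2,6,7}->{2}; V {2,3,6}->{6}
Constraint 4 (W + Y = V) on D(W)={2} D(Y)={3,4,5,6,7} D(V)={6}: Y {3,4,5,6,7}->{4}
So after constraint 4: D(Z) = {4}

Answer: {4}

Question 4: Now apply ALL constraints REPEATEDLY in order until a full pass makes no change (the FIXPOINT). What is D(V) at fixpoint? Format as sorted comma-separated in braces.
Answer: {}

Derivation:
pass 0 (initial): D(V)={2,3,6,7}
pass 1: V {2,3,6,7}->{6}; W {2,6,7}->{2}; Y {2,3,4,5,6,7}->{4}; Z {2,3,4,5,6,7}->{4}
pass 2: V {6}->{}; W {2}->{}; Y {4}->{}; Z {4}->{}
pass 3: no change
Fixpoint after 3 passes: D(V) = {}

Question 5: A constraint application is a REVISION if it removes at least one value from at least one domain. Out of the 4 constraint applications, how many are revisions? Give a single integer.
Constraint 1 (W != Y) on D(W)={2,6,7} D(Y)={2,3,4,5,6,7}: no change => not a revision
Constraint 2 (V < Y) on D(V)={2,3,6,7} D(Y)={2,3,4,5,6,7}: V {2,3,6,7}->{2,3,6}; Y {2,3,4,5,6,7}->{3,4,5,6,7} => REVISION
Constraint 3 (Z + W = V) on D(Z)={2,3,4,5,6,7} D(W)={2,6,7} D(V)={2,3,6}: Z {2,3,4,5,6,7}->{4}; W {2,6,7}->{2}; V {2,3,6}->{6} => REVISION
Constraint 4 (W + Y = V) on D(W)={2} D(Y)={3,4,5,6,7} D(V)={6}: Y {3,4,5,6,7}->{4} => REVISION
Total revisions = 3

Answer: 3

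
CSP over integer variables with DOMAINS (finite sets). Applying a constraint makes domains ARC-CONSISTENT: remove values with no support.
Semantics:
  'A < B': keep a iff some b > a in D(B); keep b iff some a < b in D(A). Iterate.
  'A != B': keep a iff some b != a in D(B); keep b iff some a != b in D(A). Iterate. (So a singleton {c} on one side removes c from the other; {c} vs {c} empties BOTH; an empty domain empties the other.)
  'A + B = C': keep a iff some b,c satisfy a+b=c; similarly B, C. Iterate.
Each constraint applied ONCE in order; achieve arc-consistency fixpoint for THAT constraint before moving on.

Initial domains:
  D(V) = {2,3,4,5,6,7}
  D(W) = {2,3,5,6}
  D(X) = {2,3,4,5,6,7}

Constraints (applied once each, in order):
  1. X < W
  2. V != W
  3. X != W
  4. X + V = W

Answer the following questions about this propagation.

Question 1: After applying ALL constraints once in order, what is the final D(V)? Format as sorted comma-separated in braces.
Answer: {2,3,4}

Derivation:
Constraint 1 (X < W) on D(X)={2,3,4,5,6,7} D(W)={2,3,5,6}: X {2,3,4,5,6,7}->{2,3,4,5}; W {2,3,5,6}->{3,5,6}
Constraint 2 (V != W) on D(V)={2,3,4,5,6,7} D(W)={3,5,6}: no change
Constraint 3 (X != W) on D(X)={2,3,4,5} D(W)={3,5,6}: no change
Constraint 4 (X + V = W) on D(X)={2,3,4,5} D(V)={2,3,4,5,6,7} D(W)={3,5,6}: X {2,3,4,5}->{2,3,4}; V {2,3,4,5,6,7}->{2,3,4}; W {3,5,6}->{5,6}
So after all 4 constraints: D(V) = {2,3,4}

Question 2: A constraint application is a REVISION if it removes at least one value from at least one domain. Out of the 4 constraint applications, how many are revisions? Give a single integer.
Answer: 2

Derivation:
Constraint 1 (X < W) on D(X)={2,3,4,5,6,7} D(W)={2,3,5,6}: X {2,3,4,5,6,7}->{2,3,4,5}; W {2,3,5,6}->{3,5,6} => REVISION
Constraint 2 (V != W) on D(V)={2,3,4,5,6,7} D(W)={3,5,6}: no change => not a revision
Constraint 3 (X != W) on D(X)={2,3,4,5} D(W)={3,5,6}: no change => not a revision
Constraint 4 (X + V = W) on D(X)={2,3,4,5} D(V)={2,3,4,5,6,7} D(W)={3,5,6}: X {2,3,4,5}->{2,3,4}; V {2,3,4,5,6,7}->{2,3,4}; W {3,5,6}->{5,6} => REVISION
Total revisions = 2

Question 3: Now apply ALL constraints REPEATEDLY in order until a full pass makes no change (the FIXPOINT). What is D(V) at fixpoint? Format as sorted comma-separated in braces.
pass 0 (initial): D(V)={2,3,4,5,6,7}
pass 1: V {2,3,4,5,6,7}->{2,3,4}; W {2,3,5,6}->{5,6}; X {2,3,4,5,6,7}->{2,3,4}
pass 2: no change
Fixpoint after 2 passes: D(V) = {2,3,4}

Answer: {2,3,4}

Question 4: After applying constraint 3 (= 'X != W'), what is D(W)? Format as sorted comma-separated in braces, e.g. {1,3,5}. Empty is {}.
Answer: {3,5,6}

Derivation:
Constraint 1 (X < W) on D(X)={2,3,4,5,6,7} D(W)={2,3,5,6}: X {2,3,4,5,6,7}->{2,3,4,5}; W {2,3,5,6}->{3,5,6}
Constraint 2 (V != W) on D(V)={2,3,4,5,6,7} D(W)={3,5,6}: no change
Constraint 3 (X != W) on D(X)={2,3,4,5} D(W)={3,5,6}: no change
So after constraint 3: D(W) = {3,5,6}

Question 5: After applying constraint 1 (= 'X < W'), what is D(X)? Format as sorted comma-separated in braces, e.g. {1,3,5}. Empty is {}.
Constraint 1 (X < W) on D(X)={2,3,4,5,6,7} D(W)={2,3,5,6}: X {2,3,4,5,6,7}->{2,3,4,5}; W {2,3,5,6}->{3,5,6}
So after constraint 1: D(X) = {2,3,4,5}

Answer: {2,3,4,5}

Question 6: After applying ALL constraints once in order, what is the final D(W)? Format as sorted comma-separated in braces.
Constraint 1 (X < W) on D(X)={2,3,4,5,6,7} D(W)={2,3,5,6}: X {2,3,4,5,6,7}->{2,3,4,5}; W {2,3,5,6}->{3,5,6}
Constraint 2 (V != W) on D(V)={2,3,4,5,6,7} D(W)={3,5,6}: no change
Constraint 3 (X != W) on D(X)={2,3,4,5} D(W)={3,5,6}: no change
Constraint 4 (X + V = W) on D(X)={2,3,4,5} D(V)={2,3,4,5,6,7} D(W)={3,5,6}: X {2,3,4,5}->{2,3,4}; V {2,3,4,5,6,7}->{2,3,4}; W {3,5,6}->{5,6}
So after all 4 constraints: D(W) = {5,6}

Answer: {5,6}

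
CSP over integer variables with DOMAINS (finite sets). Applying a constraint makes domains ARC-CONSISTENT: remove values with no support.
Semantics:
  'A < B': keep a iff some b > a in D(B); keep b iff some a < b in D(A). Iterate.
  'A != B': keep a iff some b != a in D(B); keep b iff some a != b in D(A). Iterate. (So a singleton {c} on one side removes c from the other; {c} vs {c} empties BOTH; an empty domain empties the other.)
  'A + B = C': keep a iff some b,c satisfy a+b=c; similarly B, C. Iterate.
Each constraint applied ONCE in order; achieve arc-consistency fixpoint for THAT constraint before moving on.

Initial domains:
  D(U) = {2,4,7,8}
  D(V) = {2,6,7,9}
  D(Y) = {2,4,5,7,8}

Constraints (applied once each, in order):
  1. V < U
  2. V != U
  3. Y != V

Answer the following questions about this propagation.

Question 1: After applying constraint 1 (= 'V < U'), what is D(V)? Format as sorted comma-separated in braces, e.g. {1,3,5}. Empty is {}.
Answer: {2,6,7}

Derivation:
Constraint 1 (V < U) on D(V)={2,6,7,9} D(U)={2,4,7,8}: V {2,6,7,9}->{2,6,7}; U {2,4,7,8}->{4,7,8}
So after constraint 1: D(V) = {2,6,7}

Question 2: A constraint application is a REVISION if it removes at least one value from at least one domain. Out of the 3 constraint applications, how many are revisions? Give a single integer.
Answer: 1

Derivation:
Constraint 1 (V < U) on D(V)={2,6,7,9} D(U)={2,4,7,8}: V {2,6,7,9}->{2,6,7}; U {2,4,7,8}->{4,7,8} => REVISION
Constraint 2 (V != U) on D(V)={2,6,7} D(U)={4,7,8}: no change => not a revision
Constraint 3 (Y != V) on D(Y)={2,4,5,7,8} D(V)={2,6,7}: no change => not a revision
Total revisions = 1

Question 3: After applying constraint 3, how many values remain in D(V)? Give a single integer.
Answer: 3

Derivation:
Constraint 1 (V < U) on D(V)={2,6,7,9} D(U)={2,4,7,8}: V {2,6,7,9}->{2,6,7}; U {2,4,7,8}->{4,7,8}
Constraint 2 (V != U) on D(V)={2,6,7} D(U)={4,7,8}: no change
Constraint 3 (Y != V) on D(Y)={2,4,5,7,8} D(V)={2,6,7}: no change
So after constraint 3: D(V)={2,6,7}, size = 3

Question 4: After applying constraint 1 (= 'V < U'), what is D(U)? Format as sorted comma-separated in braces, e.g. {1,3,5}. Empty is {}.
Constraint 1 (V < U) on D(V)={2,6,7,9} D(U)={2,4,7,8}: V {2,6,7,9}->{2,6,7}; U {2,4,7,8}->{4,7,8}
So after constraint 1: D(U) = {4,7,8}

Answer: {4,7,8}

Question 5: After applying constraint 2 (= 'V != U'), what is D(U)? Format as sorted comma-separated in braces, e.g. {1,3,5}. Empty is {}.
Constraint 1 (V < U) on D(V)={2,6,7,9} D(U)={2,4,7,8}: V {2,6,7,9}->{2,6,7}; U {2,4,7,8}->{4,7,8}
Constraint 2 (V != U) on D(V)={2,6,7} D(U)={4,7,8}: no change
So after constraint 2: D(U) = {4,7,8}

Answer: {4,7,8}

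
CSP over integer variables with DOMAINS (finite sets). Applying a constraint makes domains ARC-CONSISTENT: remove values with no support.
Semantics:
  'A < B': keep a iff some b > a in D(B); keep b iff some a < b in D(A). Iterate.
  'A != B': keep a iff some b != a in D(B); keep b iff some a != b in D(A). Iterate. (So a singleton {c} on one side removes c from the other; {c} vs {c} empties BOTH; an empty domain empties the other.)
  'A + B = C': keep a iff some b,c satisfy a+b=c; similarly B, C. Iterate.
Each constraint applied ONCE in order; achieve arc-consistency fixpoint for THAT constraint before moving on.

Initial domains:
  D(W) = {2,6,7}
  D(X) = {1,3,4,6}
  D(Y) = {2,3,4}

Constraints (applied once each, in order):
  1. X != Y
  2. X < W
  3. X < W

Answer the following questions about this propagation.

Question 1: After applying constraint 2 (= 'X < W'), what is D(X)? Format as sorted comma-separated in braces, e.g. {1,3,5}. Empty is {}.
Constraint 1 (X != Y) on D(X)={1,3,4,6} D(Y)={2,3,4}: no change
Constraint 2 (X < W) on D(X)={1,3,4,6} D(W)={2,6,7}: no change
So after constraint 2: D(X) = {1,3,4,6}

Answer: {1,3,4,6}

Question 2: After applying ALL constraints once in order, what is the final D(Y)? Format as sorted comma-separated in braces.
Constraint 1 (X != Y) on D(X)={1,3,4,6} D(Y)={2,3,4}: no change
Constraint 2 (X < W) on D(X)={1,3,4,6} D(W)={2,6,7}: no change
Constraint 3 (X < W) on D(X)={1,3,4,6} D(W)={2,6,7}: no change
So after all 3 constraints: D(Y) = {2,3,4}

Answer: {2,3,4}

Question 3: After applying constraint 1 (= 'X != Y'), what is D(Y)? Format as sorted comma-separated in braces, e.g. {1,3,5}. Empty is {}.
Constraint 1 (X != Y) on D(X)={1,3,4,6} D(Y)={2,3,4}: no change
So after constraint 1: D(Y) = {2,3,4}

Answer: {2,3,4}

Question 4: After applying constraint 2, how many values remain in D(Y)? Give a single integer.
Answer: 3

Derivation:
Constraint 1 (X != Y) on D(X)={1,3,4,6} D(Y)={2,3,4}: no change
Constraint 2 (X < W) on D(X)={1,3,4,6} D(W)={2,6,7}: no change
So after constraint 2: D(Y)={2,3,4}, size = 3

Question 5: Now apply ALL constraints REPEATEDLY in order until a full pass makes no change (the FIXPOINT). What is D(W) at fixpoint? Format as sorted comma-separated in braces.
pass 0 (initial): D(W)={2,6,7}
pass 1: no change
Fixpoint after 1 passes: D(W) = {2,6,7}

Answer: {2,6,7}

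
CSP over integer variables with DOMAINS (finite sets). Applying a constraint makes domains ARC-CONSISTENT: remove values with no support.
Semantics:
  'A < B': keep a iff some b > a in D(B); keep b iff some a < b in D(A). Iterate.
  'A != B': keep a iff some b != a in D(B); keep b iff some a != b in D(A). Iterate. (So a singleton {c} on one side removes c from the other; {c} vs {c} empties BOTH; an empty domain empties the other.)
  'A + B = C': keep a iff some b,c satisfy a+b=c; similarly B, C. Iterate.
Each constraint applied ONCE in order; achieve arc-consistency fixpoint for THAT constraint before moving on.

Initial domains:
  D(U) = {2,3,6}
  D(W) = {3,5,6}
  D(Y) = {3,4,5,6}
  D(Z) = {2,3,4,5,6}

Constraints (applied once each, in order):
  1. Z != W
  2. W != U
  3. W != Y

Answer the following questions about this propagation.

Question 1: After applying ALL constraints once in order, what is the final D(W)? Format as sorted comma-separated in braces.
Constraint 1 (Z != W) on D(Z)={2,3,4,5,6} D(W)={3,5,6}: no change
Constraint 2 (W != U) on D(W)={3,5,6} D(U)={2,3,6}: no change
Constraint 3 (W != Y) on D(W)={3,5,6} D(Y)={3,4,5,6}: no change
So after all 3 constraints: D(W) = {3,5,6}

Answer: {3,5,6}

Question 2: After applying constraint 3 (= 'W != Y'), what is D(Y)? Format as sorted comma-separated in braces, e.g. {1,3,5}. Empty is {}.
Answer: {3,4,5,6}

Derivation:
Constraint 1 (Z != W) on D(Z)={2,3,4,5,6} D(W)={3,5,6}: no change
Constraint 2 (W != U) on D(W)={3,5,6} D(U)={2,3,6}: no change
Constraint 3 (W != Y) on D(W)={3,5,6} D(Y)={3,4,5,6}: no change
So after constraint 3: D(Y) = {3,4,5,6}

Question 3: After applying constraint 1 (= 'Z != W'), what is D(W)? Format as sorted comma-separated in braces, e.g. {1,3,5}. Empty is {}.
Answer: {3,5,6}

Derivation:
Constraint 1 (Z != W) on D(Z)={2,3,4,5,6} D(W)={3,5,6}: no change
So after constraint 1: D(W) = {3,5,6}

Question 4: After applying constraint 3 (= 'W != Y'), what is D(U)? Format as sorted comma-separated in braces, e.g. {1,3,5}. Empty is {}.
Answer: {2,3,6}

Derivation:
Constraint 1 (Z != W) on D(Z)={2,3,4,5,6} D(W)={3,5,6}: no change
Constraint 2 (W != U) on D(W)={3,5,6} D(U)={2,3,6}: no change
Constraint 3 (W != Y) on D(W)={3,5,6} D(Y)={3,4,5,6}: no change
So after constraint 3: D(U) = {2,3,6}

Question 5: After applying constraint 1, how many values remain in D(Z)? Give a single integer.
Answer: 5

Derivation:
Constraint 1 (Z != W) on D(Z)={2,3,4,5,6} D(W)={3,5,6}: no change
So after constraint 1: D(Z)={2,3,4,5,6}, size = 5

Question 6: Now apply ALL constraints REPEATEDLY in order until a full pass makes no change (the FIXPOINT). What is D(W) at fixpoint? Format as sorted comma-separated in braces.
pass 0 (initial): D(W)={3,5,6}
pass 1: no change
Fixpoint after 1 passes: D(W) = {3,5,6}

Answer: {3,5,6}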